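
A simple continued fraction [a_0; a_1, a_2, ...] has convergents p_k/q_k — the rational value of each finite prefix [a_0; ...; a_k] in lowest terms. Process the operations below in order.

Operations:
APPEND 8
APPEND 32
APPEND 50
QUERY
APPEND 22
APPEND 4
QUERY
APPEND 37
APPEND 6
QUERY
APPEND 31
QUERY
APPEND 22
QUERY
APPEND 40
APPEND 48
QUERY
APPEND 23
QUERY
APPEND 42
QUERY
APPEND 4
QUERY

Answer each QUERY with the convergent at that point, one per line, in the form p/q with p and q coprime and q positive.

APPEND 8: p_0 = 8·1 + 0 = 8, q_0 = 8·0 + 1 = 1 → 8/1
APPEND 32: p_1 = 32·8 + 1 = 257, q_1 = 32·1 + 0 = 32 → 257/32
APPEND 50: p_2 = 50·257 + 8 = 12858, q_2 = 50·32 + 1 = 1601 → 12858/1601
APPEND 22: p_3 = 22·12858 + 257 = 283133, q_3 = 22·1601 + 32 = 35254 → 283133/35254
APPEND 4: p_4 = 4·283133 + 12858 = 1145390, q_4 = 4·35254 + 1601 = 142617 → 1145390/142617
APPEND 37: p_5 = 37·1145390 + 283133 = 42662563, q_5 = 37·142617 + 35254 = 5312083 → 42662563/5312083
APPEND 6: p_6 = 6·42662563 + 1145390 = 257120768, q_6 = 6·5312083 + 142617 = 32015115 → 257120768/32015115
APPEND 31: p_7 = 31·257120768 + 42662563 = 8013406371, q_7 = 31·32015115 + 5312083 = 997780648 → 8013406371/997780648
APPEND 22: p_8 = 22·8013406371 + 257120768 = 176552060930, q_8 = 22·997780648 + 32015115 = 21983189371 → 176552060930/21983189371
APPEND 40: p_9 = 40·176552060930 + 8013406371 = 7070095843571, q_9 = 40·21983189371 + 997780648 = 880325355488 → 7070095843571/880325355488
APPEND 48: p_10 = 48·7070095843571 + 176552060930 = 339541152552338, q_10 = 48·880325355488 + 21983189371 = 42277600252795 → 339541152552338/42277600252795
APPEND 23: p_11 = 23·339541152552338 + 7070095843571 = 7816516604547345, q_11 = 23·42277600252795 + 880325355488 = 973265131169773 → 7816516604547345/973265131169773
APPEND 42: p_12 = 42·7816516604547345 + 339541152552338 = 328633238543540828, q_12 = 42·973265131169773 + 42277600252795 = 40919413109383261 → 328633238543540828/40919413109383261
APPEND 4: p_13 = 4·328633238543540828 + 7816516604547345 = 1322349470778710657, q_13 = 4·40919413109383261 + 973265131169773 = 164650917568702817 → 1322349470778710657/164650917568702817

12858/1601
1145390/142617
257120768/32015115
8013406371/997780648
176552060930/21983189371
339541152552338/42277600252795
7816516604547345/973265131169773
328633238543540828/40919413109383261
1322349470778710657/164650917568702817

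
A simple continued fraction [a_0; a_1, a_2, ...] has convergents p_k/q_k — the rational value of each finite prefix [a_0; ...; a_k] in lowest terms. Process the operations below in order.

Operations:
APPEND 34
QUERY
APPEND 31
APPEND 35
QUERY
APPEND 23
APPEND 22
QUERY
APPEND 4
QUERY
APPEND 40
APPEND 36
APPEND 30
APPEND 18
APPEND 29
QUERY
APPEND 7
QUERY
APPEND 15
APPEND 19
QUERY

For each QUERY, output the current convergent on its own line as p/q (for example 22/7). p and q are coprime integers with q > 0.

34/1
36959/1086
18761423/551284
75896804/2230145
1731358865708357/50874096326443
12179100147196465/357869605389042
3516118460546647773/103317314971468429

APPEND 34: p_0 = 34·1 + 0 = 34, q_0 = 34·0 + 1 = 1 → 34/1
APPEND 31: p_1 = 31·34 + 1 = 1055, q_1 = 31·1 + 0 = 31 → 1055/31
APPEND 35: p_2 = 35·1055 + 34 = 36959, q_2 = 35·31 + 1 = 1086 → 36959/1086
APPEND 23: p_3 = 23·36959 + 1055 = 851112, q_3 = 23·1086 + 31 = 25009 → 851112/25009
APPEND 22: p_4 = 22·851112 + 36959 = 18761423, q_4 = 22·25009 + 1086 = 551284 → 18761423/551284
APPEND 4: p_5 = 4·18761423 + 851112 = 75896804, q_5 = 4·551284 + 25009 = 2230145 → 75896804/2230145
APPEND 40: p_6 = 40·75896804 + 18761423 = 3054633583, q_6 = 40·2230145 + 551284 = 89757084 → 3054633583/89757084
APPEND 36: p_7 = 36·3054633583 + 75896804 = 110042705792, q_7 = 36·89757084 + 2230145 = 3233485169 → 110042705792/3233485169
APPEND 30: p_8 = 30·110042705792 + 3054633583 = 3304335807343, q_8 = 30·3233485169 + 89757084 = 97094312154 → 3304335807343/97094312154
APPEND 18: p_9 = 18·3304335807343 + 110042705792 = 59588087237966, q_9 = 18·97094312154 + 3233485169 = 1750931103941 → 59588087237966/1750931103941
APPEND 29: p_10 = 29·59588087237966 + 3304335807343 = 1731358865708357, q_10 = 29·1750931103941 + 97094312154 = 50874096326443 → 1731358865708357/50874096326443
APPEND 7: p_11 = 7·1731358865708357 + 59588087237966 = 12179100147196465, q_11 = 7·50874096326443 + 1750931103941 = 357869605389042 → 12179100147196465/357869605389042
APPEND 15: p_12 = 15·12179100147196465 + 1731358865708357 = 184417861073655332, q_12 = 15·357869605389042 + 50874096326443 = 5418918177162073 → 184417861073655332/5418918177162073
APPEND 19: p_13 = 19·184417861073655332 + 12179100147196465 = 3516118460546647773, q_13 = 19·5418918177162073 + 357869605389042 = 103317314971468429 → 3516118460546647773/103317314971468429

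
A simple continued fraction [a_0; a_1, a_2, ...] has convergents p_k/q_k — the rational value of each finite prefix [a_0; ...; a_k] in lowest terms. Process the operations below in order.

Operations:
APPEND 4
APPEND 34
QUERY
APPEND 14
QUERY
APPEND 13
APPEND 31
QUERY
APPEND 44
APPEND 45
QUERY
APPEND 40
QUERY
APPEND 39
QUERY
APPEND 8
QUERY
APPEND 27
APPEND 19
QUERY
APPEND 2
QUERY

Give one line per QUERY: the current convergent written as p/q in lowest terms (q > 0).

APPEND 4: p_0 = 4·1 + 0 = 4, q_0 = 4·0 + 1 = 1 → 4/1
APPEND 34: p_1 = 34·4 + 1 = 137, q_1 = 34·1 + 0 = 34 → 137/34
APPEND 14: p_2 = 14·137 + 4 = 1922, q_2 = 14·34 + 1 = 477 → 1922/477
APPEND 13: p_3 = 13·1922 + 137 = 25123, q_3 = 13·477 + 34 = 6235 → 25123/6235
APPEND 31: p_4 = 31·25123 + 1922 = 780735, q_4 = 31·6235 + 477 = 193762 → 780735/193762
APPEND 44: p_5 = 44·780735 + 25123 = 34377463, q_5 = 44·193762 + 6235 = 8531763 → 34377463/8531763
APPEND 45: p_6 = 45·34377463 + 780735 = 1547766570, q_6 = 45·8531763 + 193762 = 384123097 → 1547766570/384123097
APPEND 40: p_7 = 40·1547766570 + 34377463 = 61945040263, q_7 = 40·384123097 + 8531763 = 15373455643 → 61945040263/15373455643
APPEND 39: p_8 = 39·61945040263 + 1547766570 = 2417404336827, q_8 = 39·15373455643 + 384123097 = 599948893174 → 2417404336827/599948893174
APPEND 8: p_9 = 8·2417404336827 + 61945040263 = 19401179734879, q_9 = 8·599948893174 + 15373455643 = 4814964601035 → 19401179734879/4814964601035
APPEND 27: p_10 = 27·19401179734879 + 2417404336827 = 526249257178560, q_10 = 27·4814964601035 + 599948893174 = 130603993121119 → 526249257178560/130603993121119
APPEND 19: p_11 = 19·526249257178560 + 19401179734879 = 10018137066127519, q_11 = 19·130603993121119 + 4814964601035 = 2486290833902296 → 10018137066127519/2486290833902296
APPEND 2: p_12 = 2·10018137066127519 + 526249257178560 = 20562523389433598, q_12 = 2·2486290833902296 + 130603993121119 = 5103185660925711 → 20562523389433598/5103185660925711

137/34
1922/477
780735/193762
1547766570/384123097
61945040263/15373455643
2417404336827/599948893174
19401179734879/4814964601035
10018137066127519/2486290833902296
20562523389433598/5103185660925711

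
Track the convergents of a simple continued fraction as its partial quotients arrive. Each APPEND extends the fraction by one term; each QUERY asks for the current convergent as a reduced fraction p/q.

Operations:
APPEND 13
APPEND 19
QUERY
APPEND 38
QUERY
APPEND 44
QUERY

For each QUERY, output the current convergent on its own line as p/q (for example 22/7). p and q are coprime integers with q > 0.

APPEND 13: p_0 = 13·1 + 0 = 13, q_0 = 13·0 + 1 = 1 → 13/1
APPEND 19: p_1 = 19·13 + 1 = 248, q_1 = 19·1 + 0 = 19 → 248/19
APPEND 38: p_2 = 38·248 + 13 = 9437, q_2 = 38·19 + 1 = 723 → 9437/723
APPEND 44: p_3 = 44·9437 + 248 = 415476, q_3 = 44·723 + 19 = 31831 → 415476/31831

248/19
9437/723
415476/31831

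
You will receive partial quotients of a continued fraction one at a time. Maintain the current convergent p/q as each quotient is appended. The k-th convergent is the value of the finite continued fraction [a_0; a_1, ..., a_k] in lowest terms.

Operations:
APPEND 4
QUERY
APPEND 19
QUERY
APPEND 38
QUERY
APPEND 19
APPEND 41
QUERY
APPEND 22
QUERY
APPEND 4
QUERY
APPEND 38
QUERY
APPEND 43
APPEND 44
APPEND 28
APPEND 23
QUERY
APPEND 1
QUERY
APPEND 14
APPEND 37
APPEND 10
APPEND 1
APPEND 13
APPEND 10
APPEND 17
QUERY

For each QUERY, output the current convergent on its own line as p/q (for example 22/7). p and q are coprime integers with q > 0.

4/1
77/19
2930/723
2288557/564719
50404001/12437574
203904561/50315015
7798777319/1924408144
9535694616853789/2353005814727301
9949647771618495/2455151931955564
145723556985240517897809/35958405832647026556517

APPEND 4: p_0 = 4·1 + 0 = 4, q_0 = 4·0 + 1 = 1 → 4/1
APPEND 19: p_1 = 19·4 + 1 = 77, q_1 = 19·1 + 0 = 19 → 77/19
APPEND 38: p_2 = 38·77 + 4 = 2930, q_2 = 38·19 + 1 = 723 → 2930/723
APPEND 19: p_3 = 19·2930 + 77 = 55747, q_3 = 19·723 + 19 = 13756 → 55747/13756
APPEND 41: p_4 = 41·55747 + 2930 = 2288557, q_4 = 41·13756 + 723 = 564719 → 2288557/564719
APPEND 22: p_5 = 22·2288557 + 55747 = 50404001, q_5 = 22·564719 + 13756 = 12437574 → 50404001/12437574
APPEND 4: p_6 = 4·50404001 + 2288557 = 203904561, q_6 = 4·12437574 + 564719 = 50315015 → 203904561/50315015
APPEND 38: p_7 = 38·203904561 + 50404001 = 7798777319, q_7 = 38·50315015 + 12437574 = 1924408144 → 7798777319/1924408144
APPEND 43: p_8 = 43·7798777319 + 203904561 = 335551329278, q_8 = 43·1924408144 + 50315015 = 82799865207 → 335551329278/82799865207
APPEND 44: p_9 = 44·335551329278 + 7798777319 = 14772057265551, q_9 = 44·82799865207 + 1924408144 = 3645118477252 → 14772057265551/3645118477252
APPEND 28: p_10 = 28·14772057265551 + 335551329278 = 413953154764706, q_10 = 28·3645118477252 + 82799865207 = 102146117228263 → 413953154764706/102146117228263
APPEND 23: p_11 = 23·413953154764706 + 14772057265551 = 9535694616853789, q_11 = 23·102146117228263 + 3645118477252 = 2353005814727301 → 9535694616853789/2353005814727301
APPEND 1: p_12 = 1·9535694616853789 + 413953154764706 = 9949647771618495, q_12 = 1·2353005814727301 + 102146117228263 = 2455151931955564 → 9949647771618495/2455151931955564
APPEND 14: p_13 = 14·9949647771618495 + 9535694616853789 = 148830763419512719, q_13 = 14·2455151931955564 + 2353005814727301 = 36725132862105197 → 148830763419512719/36725132862105197
APPEND 37: p_14 = 37·148830763419512719 + 9949647771618495 = 5516687894293589098, q_14 = 37·36725132862105197 + 2455151931955564 = 1361285067829847853 → 5516687894293589098/1361285067829847853
APPEND 10: p_15 = 10·5516687894293589098 + 148830763419512719 = 55315709706355403699, q_15 = 10·1361285067829847853 + 36725132862105197 = 13649575811160583727 → 55315709706355403699/13649575811160583727
APPEND 1: p_16 = 1·55315709706355403699 + 5516687894293589098 = 60832397600648992797, q_16 = 1·13649575811160583727 + 1361285067829847853 = 15010860878990431580 → 60832397600648992797/15010860878990431580
APPEND 13: p_17 = 13·60832397600648992797 + 55315709706355403699 = 846136878514792310060, q_17 = 13·15010860878990431580 + 13649575811160583727 = 208790767238036194267 → 846136878514792310060/208790767238036194267
APPEND 10: p_18 = 10·846136878514792310060 + 60832397600648992797 = 8522201182748572093397, q_18 = 10·208790767238036194267 + 15010860878990431580 = 2102918533259352374250 → 8522201182748572093397/2102918533259352374250
APPEND 17: p_19 = 17·8522201182748572093397 + 846136878514792310060 = 145723556985240517897809, q_19 = 17·2102918533259352374250 + 208790767238036194267 = 35958405832647026556517 → 145723556985240517897809/35958405832647026556517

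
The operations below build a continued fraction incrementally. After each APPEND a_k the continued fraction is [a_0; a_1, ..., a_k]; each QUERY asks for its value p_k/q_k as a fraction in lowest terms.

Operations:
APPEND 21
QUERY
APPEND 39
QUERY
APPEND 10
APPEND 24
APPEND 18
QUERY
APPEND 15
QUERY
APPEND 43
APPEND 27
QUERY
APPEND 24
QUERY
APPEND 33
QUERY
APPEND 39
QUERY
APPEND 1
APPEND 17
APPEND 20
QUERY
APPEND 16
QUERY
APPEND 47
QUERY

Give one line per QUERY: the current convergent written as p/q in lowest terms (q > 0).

21/1
820/39
3574453/170005
53814919/2559498
62629446109/2978726811
1505424322586/71599671883
49741632091447/2365767898950
1941429075889019/92336547730933
717817792939119286/34140220584408763
11520876018137465517/547945805263979152
542198990645399998585/25787593067991428907

APPEND 21: p_0 = 21·1 + 0 = 21, q_0 = 21·0 + 1 = 1 → 21/1
APPEND 39: p_1 = 39·21 + 1 = 820, q_1 = 39·1 + 0 = 39 → 820/39
APPEND 10: p_2 = 10·820 + 21 = 8221, q_2 = 10·39 + 1 = 391 → 8221/391
APPEND 24: p_3 = 24·8221 + 820 = 198124, q_3 = 24·391 + 39 = 9423 → 198124/9423
APPEND 18: p_4 = 18·198124 + 8221 = 3574453, q_4 = 18·9423 + 391 = 170005 → 3574453/170005
APPEND 15: p_5 = 15·3574453 + 198124 = 53814919, q_5 = 15·170005 + 9423 = 2559498 → 53814919/2559498
APPEND 43: p_6 = 43·53814919 + 3574453 = 2317615970, q_6 = 43·2559498 + 170005 = 110228419 → 2317615970/110228419
APPEND 27: p_7 = 27·2317615970 + 53814919 = 62629446109, q_7 = 27·110228419 + 2559498 = 2978726811 → 62629446109/2978726811
APPEND 24: p_8 = 24·62629446109 + 2317615970 = 1505424322586, q_8 = 24·2978726811 + 110228419 = 71599671883 → 1505424322586/71599671883
APPEND 33: p_9 = 33·1505424322586 + 62629446109 = 49741632091447, q_9 = 33·71599671883 + 2978726811 = 2365767898950 → 49741632091447/2365767898950
APPEND 39: p_10 = 39·49741632091447 + 1505424322586 = 1941429075889019, q_10 = 39·2365767898950 + 71599671883 = 92336547730933 → 1941429075889019/92336547730933
APPEND 1: p_11 = 1·1941429075889019 + 49741632091447 = 1991170707980466, q_11 = 1·92336547730933 + 2365767898950 = 94702315629883 → 1991170707980466/94702315629883
APPEND 17: p_12 = 17·1991170707980466 + 1941429075889019 = 35791331111556941, q_12 = 17·94702315629883 + 92336547730933 = 1702275913438944 → 35791331111556941/1702275913438944
APPEND 20: p_13 = 20·35791331111556941 + 1991170707980466 = 717817792939119286, q_13 = 20·1702275913438944 + 94702315629883 = 34140220584408763 → 717817792939119286/34140220584408763
APPEND 16: p_14 = 16·717817792939119286 + 35791331111556941 = 11520876018137465517, q_14 = 16·34140220584408763 + 1702275913438944 = 547945805263979152 → 11520876018137465517/547945805263979152
APPEND 47: p_15 = 47·11520876018137465517 + 717817792939119286 = 542198990645399998585, q_15 = 47·547945805263979152 + 34140220584408763 = 25787593067991428907 → 542198990645399998585/25787593067991428907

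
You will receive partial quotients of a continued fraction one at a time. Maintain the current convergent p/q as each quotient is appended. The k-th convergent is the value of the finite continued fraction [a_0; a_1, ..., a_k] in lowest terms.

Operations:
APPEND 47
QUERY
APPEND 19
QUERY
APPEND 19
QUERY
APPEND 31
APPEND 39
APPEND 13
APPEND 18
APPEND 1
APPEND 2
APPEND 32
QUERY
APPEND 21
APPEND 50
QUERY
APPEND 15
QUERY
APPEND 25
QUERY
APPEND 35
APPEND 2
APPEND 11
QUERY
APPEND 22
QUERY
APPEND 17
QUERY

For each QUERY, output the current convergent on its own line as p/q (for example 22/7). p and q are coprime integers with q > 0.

APPEND 47: p_0 = 47·1 + 0 = 47, q_0 = 47·0 + 1 = 1 → 47/1
APPEND 19: p_1 = 19·47 + 1 = 894, q_1 = 19·1 + 0 = 19 → 894/19
APPEND 19: p_2 = 19·894 + 47 = 17033, q_2 = 19·19 + 1 = 362 → 17033/362
APPEND 31: p_3 = 31·17033 + 894 = 528917, q_3 = 31·362 + 19 = 11241 → 528917/11241
APPEND 39: p_4 = 39·528917 + 17033 = 20644796, q_4 = 39·11241 + 362 = 438761 → 20644796/438761
APPEND 13: p_5 = 13·20644796 + 528917 = 268911265, q_5 = 13·438761 + 11241 = 5715134 → 268911265/5715134
APPEND 18: p_6 = 18·268911265 + 20644796 = 4861047566, q_6 = 18·5715134 + 438761 = 103311173 → 4861047566/103311173
APPEND 1: p_7 = 1·4861047566 + 268911265 = 5129958831, q_7 = 1·103311173 + 5715134 = 109026307 → 5129958831/109026307
APPEND 2: p_8 = 2·5129958831 + 4861047566 = 15120965228, q_8 = 2·109026307 + 103311173 = 321363787 → 15120965228/321363787
APPEND 32: p_9 = 32·15120965228 + 5129958831 = 489000846127, q_9 = 32·321363787 + 109026307 = 10392667491 → 489000846127/10392667491
APPEND 21: p_10 = 21·489000846127 + 15120965228 = 10284138733895, q_10 = 21·10392667491 + 321363787 = 218567381098 → 10284138733895/218567381098
APPEND 50: p_11 = 50·10284138733895 + 489000846127 = 514695937540877, q_11 = 50·218567381098 + 10392667491 = 10938761722391 → 514695937540877/10938761722391
APPEND 15: p_12 = 15·514695937540877 + 10284138733895 = 7730723201847050, q_12 = 15·10938761722391 + 218567381098 = 164299993216963 → 7730723201847050/164299993216963
APPEND 25: p_13 = 25·7730723201847050 + 514695937540877 = 193782775983717127, q_13 = 25·164299993216963 + 10938761722391 = 4118438592146466 → 193782775983717127/4118438592146466
APPEND 35: p_14 = 35·193782775983717127 + 7730723201847050 = 6790127882631946495, q_14 = 35·4118438592146466 + 164299993216963 = 144309650718343273 → 6790127882631946495/144309650718343273
APPEND 2: p_15 = 2·6790127882631946495 + 193782775983717127 = 13774038541247610117, q_15 = 2·144309650718343273 + 4118438592146466 = 292737740028833012 → 13774038541247610117/292737740028833012
APPEND 11: p_16 = 11·13774038541247610117 + 6790127882631946495 = 158304551836355657782, q_16 = 11·292737740028833012 + 144309650718343273 = 3364424791035506405 → 158304551836355657782/3364424791035506405
APPEND 22: p_17 = 22·158304551836355657782 + 13774038541247610117 = 3496474178941072081321, q_17 = 22·3364424791035506405 + 292737740028833012 = 74310083142809973922 → 3496474178941072081321/74310083142809973922
APPEND 17: p_18 = 17·3496474178941072081321 + 158304551836355657782 = 59598365593834581040239, q_18 = 17·74310083142809973922 + 3364424791035506405 = 1266635838218805063079 → 59598365593834581040239/1266635838218805063079

47/1
894/19
17033/362
489000846127/10392667491
514695937540877/10938761722391
7730723201847050/164299993216963
193782775983717127/4118438592146466
158304551836355657782/3364424791035506405
3496474178941072081321/74310083142809973922
59598365593834581040239/1266635838218805063079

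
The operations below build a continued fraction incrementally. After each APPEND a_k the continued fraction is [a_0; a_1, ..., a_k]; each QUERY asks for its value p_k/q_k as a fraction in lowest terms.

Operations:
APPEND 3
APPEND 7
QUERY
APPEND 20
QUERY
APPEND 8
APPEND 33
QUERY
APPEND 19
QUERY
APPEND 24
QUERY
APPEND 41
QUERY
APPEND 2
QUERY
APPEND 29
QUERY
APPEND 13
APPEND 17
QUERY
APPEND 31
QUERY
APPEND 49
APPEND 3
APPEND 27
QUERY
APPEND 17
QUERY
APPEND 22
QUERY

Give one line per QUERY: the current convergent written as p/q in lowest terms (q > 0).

22/7
443/141
118121/37596
2247865/715459
54066881/17208612
2218989986/706268551
4492046853/1429745714
132488348723/42168894257
29488778213007/9385800202192
915878965183469/291509431639007
3707148493980598679/1179925286596363059
63157162950851969976/20101901425421351615
1393164733412723938151/443421756645866098589

APPEND 3: p_0 = 3·1 + 0 = 3, q_0 = 3·0 + 1 = 1 → 3/1
APPEND 7: p_1 = 7·3 + 1 = 22, q_1 = 7·1 + 0 = 7 → 22/7
APPEND 20: p_2 = 20·22 + 3 = 443, q_2 = 20·7 + 1 = 141 → 443/141
APPEND 8: p_3 = 8·443 + 22 = 3566, q_3 = 8·141 + 7 = 1135 → 3566/1135
APPEND 33: p_4 = 33·3566 + 443 = 118121, q_4 = 33·1135 + 141 = 37596 → 118121/37596
APPEND 19: p_5 = 19·118121 + 3566 = 2247865, q_5 = 19·37596 + 1135 = 715459 → 2247865/715459
APPEND 24: p_6 = 24·2247865 + 118121 = 54066881, q_6 = 24·715459 + 37596 = 17208612 → 54066881/17208612
APPEND 41: p_7 = 41·54066881 + 2247865 = 2218989986, q_7 = 41·17208612 + 715459 = 706268551 → 2218989986/706268551
APPEND 2: p_8 = 2·2218989986 + 54066881 = 4492046853, q_8 = 2·706268551 + 17208612 = 1429745714 → 4492046853/1429745714
APPEND 29: p_9 = 29·4492046853 + 2218989986 = 132488348723, q_9 = 29·1429745714 + 706268551 = 42168894257 → 132488348723/42168894257
APPEND 13: p_10 = 13·132488348723 + 4492046853 = 1726840580252, q_10 = 13·42168894257 + 1429745714 = 549625371055 → 1726840580252/549625371055
APPEND 17: p_11 = 17·1726840580252 + 132488348723 = 29488778213007, q_11 = 17·549625371055 + 42168894257 = 9385800202192 → 29488778213007/9385800202192
APPEND 31: p_12 = 31·29488778213007 + 1726840580252 = 915878965183469, q_12 = 31·9385800202192 + 549625371055 = 291509431639007 → 915878965183469/291509431639007
APPEND 49: p_13 = 49·915878965183469 + 29488778213007 = 44907558072202988, q_13 = 49·291509431639007 + 9385800202192 = 14293347950513535 → 44907558072202988/14293347950513535
APPEND 3: p_14 = 3·44907558072202988 + 915878965183469 = 135638553181792433, q_14 = 3·14293347950513535 + 291509431639007 = 43171553283179612 → 135638553181792433/43171553283179612
APPEND 27: p_15 = 27·135638553181792433 + 44907558072202988 = 3707148493980598679, q_15 = 27·43171553283179612 + 14293347950513535 = 1179925286596363059 → 3707148493980598679/1179925286596363059
APPEND 17: p_16 = 17·3707148493980598679 + 135638553181792433 = 63157162950851969976, q_16 = 17·1179925286596363059 + 43171553283179612 = 20101901425421351615 → 63157162950851969976/20101901425421351615
APPEND 22: p_17 = 22·63157162950851969976 + 3707148493980598679 = 1393164733412723938151, q_17 = 22·20101901425421351615 + 1179925286596363059 = 443421756645866098589 → 1393164733412723938151/443421756645866098589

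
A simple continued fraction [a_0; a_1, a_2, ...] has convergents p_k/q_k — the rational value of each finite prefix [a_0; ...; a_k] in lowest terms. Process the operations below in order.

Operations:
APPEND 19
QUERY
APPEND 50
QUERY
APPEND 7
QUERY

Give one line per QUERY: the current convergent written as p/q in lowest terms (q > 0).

APPEND 19: p_0 = 19·1 + 0 = 19, q_0 = 19·0 + 1 = 1 → 19/1
APPEND 50: p_1 = 50·19 + 1 = 951, q_1 = 50·1 + 0 = 50 → 951/50
APPEND 7: p_2 = 7·951 + 19 = 6676, q_2 = 7·50 + 1 = 351 → 6676/351

19/1
951/50
6676/351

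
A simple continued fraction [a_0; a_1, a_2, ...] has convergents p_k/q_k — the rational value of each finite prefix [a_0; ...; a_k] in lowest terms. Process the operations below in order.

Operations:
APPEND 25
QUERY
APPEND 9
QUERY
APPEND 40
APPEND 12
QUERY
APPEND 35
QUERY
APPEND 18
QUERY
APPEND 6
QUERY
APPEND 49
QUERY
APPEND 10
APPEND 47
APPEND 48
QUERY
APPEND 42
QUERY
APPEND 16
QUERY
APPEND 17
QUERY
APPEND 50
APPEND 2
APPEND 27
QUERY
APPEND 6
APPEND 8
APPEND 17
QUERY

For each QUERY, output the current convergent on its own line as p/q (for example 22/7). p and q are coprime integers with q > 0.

25/1
226/9
109006/4341
3824275/152296
68945956/2745669
417500011/16626310
20526446495/817434859
465209464348737/18526267222532
19548485081446616/778489016601503
313240970767494593/12474350532846580
5344644988128854697/212842448074993363
14859307385426041696184/591749567583563130951
12540998577099178239059247/499426406128669149994640

APPEND 25: p_0 = 25·1 + 0 = 25, q_0 = 25·0 + 1 = 1 → 25/1
APPEND 9: p_1 = 9·25 + 1 = 226, q_1 = 9·1 + 0 = 9 → 226/9
APPEND 40: p_2 = 40·226 + 25 = 9065, q_2 = 40·9 + 1 = 361 → 9065/361
APPEND 12: p_3 = 12·9065 + 226 = 109006, q_3 = 12·361 + 9 = 4341 → 109006/4341
APPEND 35: p_4 = 35·109006 + 9065 = 3824275, q_4 = 35·4341 + 361 = 152296 → 3824275/152296
APPEND 18: p_5 = 18·3824275 + 109006 = 68945956, q_5 = 18·152296 + 4341 = 2745669 → 68945956/2745669
APPEND 6: p_6 = 6·68945956 + 3824275 = 417500011, q_6 = 6·2745669 + 152296 = 16626310 → 417500011/16626310
APPEND 49: p_7 = 49·417500011 + 68945956 = 20526446495, q_7 = 49·16626310 + 2745669 = 817434859 → 20526446495/817434859
APPEND 10: p_8 = 10·20526446495 + 417500011 = 205681964961, q_8 = 10·817434859 + 16626310 = 8190974900 → 205681964961/8190974900
APPEND 47: p_9 = 47·205681964961 + 20526446495 = 9687578799662, q_9 = 47·8190974900 + 817434859 = 385793255159 → 9687578799662/385793255159
APPEND 48: p_10 = 48·9687578799662 + 205681964961 = 465209464348737, q_10 = 48·385793255159 + 8190974900 = 18526267222532 → 465209464348737/18526267222532
APPEND 42: p_11 = 42·465209464348737 + 9687578799662 = 19548485081446616, q_11 = 42·18526267222532 + 385793255159 = 778489016601503 → 19548485081446616/778489016601503
APPEND 16: p_12 = 16·19548485081446616 + 465209464348737 = 313240970767494593, q_12 = 16·778489016601503 + 18526267222532 = 12474350532846580 → 313240970767494593/12474350532846580
APPEND 17: p_13 = 17·313240970767494593 + 19548485081446616 = 5344644988128854697, q_13 = 17·12474350532846580 + 778489016601503 = 212842448074993363 → 5344644988128854697/212842448074993363
APPEND 50: p_14 = 50·5344644988128854697 + 313240970767494593 = 267545490377210229443, q_14 = 50·212842448074993363 + 12474350532846580 = 10654596754282514730 → 267545490377210229443/10654596754282514730
APPEND 2: p_15 = 2·267545490377210229443 + 5344644988128854697 = 540435625742549313583, q_15 = 2·10654596754282514730 + 212842448074993363 = 21522035956640022823 → 540435625742549313583/21522035956640022823
APPEND 27: p_16 = 27·540435625742549313583 + 267545490377210229443 = 14859307385426041696184, q_16 = 27·21522035956640022823 + 10654596754282514730 = 591749567583563130951 → 14859307385426041696184/591749567583563130951
APPEND 6: p_17 = 6·14859307385426041696184 + 540435625742549313583 = 89696279938298799490687, q_17 = 6·591749567583563130951 + 21522035956640022823 = 3572019441458018808529 → 89696279938298799490687/3572019441458018808529
APPEND 8: p_18 = 8·89696279938298799490687 + 14859307385426041696184 = 732429546891816437621680, q_18 = 8·3572019441458018808529 + 591749567583563130951 = 29167905099247713599183 → 732429546891816437621680/29167905099247713599183
APPEND 17: p_19 = 17·732429546891816437621680 + 89696279938298799490687 = 12540998577099178239059247, q_19 = 17·29167905099247713599183 + 3572019441458018808529 = 499426406128669149994640 → 12540998577099178239059247/499426406128669149994640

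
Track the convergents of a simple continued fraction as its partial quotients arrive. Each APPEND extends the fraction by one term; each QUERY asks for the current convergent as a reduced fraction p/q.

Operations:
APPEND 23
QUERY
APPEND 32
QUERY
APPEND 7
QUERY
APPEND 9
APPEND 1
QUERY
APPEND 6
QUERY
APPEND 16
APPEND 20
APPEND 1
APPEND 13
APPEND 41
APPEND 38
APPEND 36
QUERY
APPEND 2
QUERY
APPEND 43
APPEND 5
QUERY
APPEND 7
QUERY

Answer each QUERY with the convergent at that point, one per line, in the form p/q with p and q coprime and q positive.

APPEND 23: p_0 = 23·1 + 0 = 23, q_0 = 23·0 + 1 = 1 → 23/1
APPEND 32: p_1 = 32·23 + 1 = 737, q_1 = 32·1 + 0 = 32 → 737/32
APPEND 7: p_2 = 7·737 + 23 = 5182, q_2 = 7·32 + 1 = 225 → 5182/225
APPEND 9: p_3 = 9·5182 + 737 = 47375, q_3 = 9·225 + 32 = 2057 → 47375/2057
APPEND 1: p_4 = 1·47375 + 5182 = 52557, q_4 = 1·2057 + 225 = 2282 → 52557/2282
APPEND 6: p_5 = 6·52557 + 47375 = 362717, q_5 = 6·2282 + 2057 = 15749 → 362717/15749
APPEND 16: p_6 = 16·362717 + 52557 = 5856029, q_6 = 16·15749 + 2282 = 254266 → 5856029/254266
APPEND 20: p_7 = 20·5856029 + 362717 = 117483297, q_7 = 20·254266 + 15749 = 5101069 → 117483297/5101069
APPEND 1: p_8 = 1·117483297 + 5856029 = 123339326, q_8 = 1·5101069 + 254266 = 5355335 → 123339326/5355335
APPEND 13: p_9 = 13·123339326 + 117483297 = 1720894535, q_9 = 13·5355335 + 5101069 = 74720424 → 1720894535/74720424
APPEND 41: p_10 = 41·1720894535 + 123339326 = 70680015261, q_10 = 41·74720424 + 5355335 = 3068892719 → 70680015261/3068892719
APPEND 38: p_11 = 38·70680015261 + 1720894535 = 2687561474453, q_11 = 38·3068892719 + 74720424 = 116692643746 → 2687561474453/116692643746
APPEND 36: p_12 = 36·2687561474453 + 70680015261 = 96822893095569, q_12 = 36·116692643746 + 3068892719 = 4204004067575 → 96822893095569/4204004067575
APPEND 2: p_13 = 2·96822893095569 + 2687561474453 = 196333347665591, q_13 = 2·4204004067575 + 116692643746 = 8524700778896 → 196333347665591/8524700778896
APPEND 43: p_14 = 43·196333347665591 + 96822893095569 = 8539156842715982, q_14 = 43·8524700778896 + 4204004067575 = 370766137560103 → 8539156842715982/370766137560103
APPEND 5: p_15 = 5·8539156842715982 + 196333347665591 = 42892117561245501, q_15 = 5·370766137560103 + 8524700778896 = 1862355388579411 → 42892117561245501/1862355388579411
APPEND 7: p_16 = 7·42892117561245501 + 8539156842715982 = 308783979771434489, q_16 = 7·1862355388579411 + 370766137560103 = 13407253857615980 → 308783979771434489/13407253857615980

23/1
737/32
5182/225
52557/2282
362717/15749
96822893095569/4204004067575
196333347665591/8524700778896
42892117561245501/1862355388579411
308783979771434489/13407253857615980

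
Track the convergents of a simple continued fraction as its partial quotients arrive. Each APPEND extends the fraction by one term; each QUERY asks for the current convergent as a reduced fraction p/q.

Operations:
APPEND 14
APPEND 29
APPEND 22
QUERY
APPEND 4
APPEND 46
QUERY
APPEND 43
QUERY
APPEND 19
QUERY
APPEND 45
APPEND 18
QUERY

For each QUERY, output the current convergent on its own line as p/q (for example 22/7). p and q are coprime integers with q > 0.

APPEND 14: p_0 = 14·1 + 0 = 14, q_0 = 14·0 + 1 = 1 → 14/1
APPEND 29: p_1 = 29·14 + 1 = 407, q_1 = 29·1 + 0 = 29 → 407/29
APPEND 22: p_2 = 22·407 + 14 = 8968, q_2 = 22·29 + 1 = 639 → 8968/639
APPEND 4: p_3 = 4·8968 + 407 = 36279, q_3 = 4·639 + 29 = 2585 → 36279/2585
APPEND 46: p_4 = 46·36279 + 8968 = 1677802, q_4 = 46·2585 + 639 = 119549 → 1677802/119549
APPEND 43: p_5 = 43·1677802 + 36279 = 72181765, q_5 = 43·119549 + 2585 = 5143192 → 72181765/5143192
APPEND 19: p_6 = 19·72181765 + 1677802 = 1373131337, q_6 = 19·5143192 + 119549 = 97840197 → 1373131337/97840197
APPEND 45: p_7 = 45·1373131337 + 72181765 = 61863091930, q_7 = 45·97840197 + 5143192 = 4407952057 → 61863091930/4407952057
APPEND 18: p_8 = 18·61863091930 + 1373131337 = 1114908786077, q_8 = 18·4407952057 + 97840197 = 79440977223 → 1114908786077/79440977223

8968/639
1677802/119549
72181765/5143192
1373131337/97840197
1114908786077/79440977223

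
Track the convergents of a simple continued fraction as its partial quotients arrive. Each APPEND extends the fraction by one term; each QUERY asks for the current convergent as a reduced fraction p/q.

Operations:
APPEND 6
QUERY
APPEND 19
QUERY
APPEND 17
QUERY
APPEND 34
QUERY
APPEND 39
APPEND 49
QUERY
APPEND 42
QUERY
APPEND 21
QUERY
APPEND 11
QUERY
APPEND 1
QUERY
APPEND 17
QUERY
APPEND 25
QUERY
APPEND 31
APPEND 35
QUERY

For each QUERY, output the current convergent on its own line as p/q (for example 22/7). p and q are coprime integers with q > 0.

APPEND 6: p_0 = 6·1 + 0 = 6, q_0 = 6·0 + 1 = 1 → 6/1
APPEND 19: p_1 = 19·6 + 1 = 115, q_1 = 19·1 + 0 = 19 → 115/19
APPEND 17: p_2 = 17·115 + 6 = 1961, q_2 = 17·19 + 1 = 324 → 1961/324
APPEND 34: p_3 = 34·1961 + 115 = 66789, q_3 = 34·324 + 19 = 11035 → 66789/11035
APPEND 39: p_4 = 39·66789 + 1961 = 2606732, q_4 = 39·11035 + 324 = 430689 → 2606732/430689
APPEND 49: p_5 = 49·2606732 + 66789 = 127796657, q_5 = 49·430689 + 11035 = 21114796 → 127796657/21114796
APPEND 42: p_6 = 42·127796657 + 2606732 = 5370066326, q_6 = 42·21114796 + 430689 = 887252121 → 5370066326/887252121
APPEND 21: p_7 = 21·5370066326 + 127796657 = 112899189503, q_7 = 21·887252121 + 21114796 = 18653409337 → 112899189503/18653409337
APPEND 11: p_8 = 11·112899189503 + 5370066326 = 1247261150859, q_8 = 11·18653409337 + 887252121 = 206074754828 → 1247261150859/206074754828
APPEND 1: p_9 = 1·1247261150859 + 112899189503 = 1360160340362, q_9 = 1·206074754828 + 18653409337 = 224728164165 → 1360160340362/224728164165
APPEND 17: p_10 = 17·1360160340362 + 1247261150859 = 24369986937013, q_10 = 17·224728164165 + 206074754828 = 4026453545633 → 24369986937013/4026453545633
APPEND 25: p_11 = 25·24369986937013 + 1360160340362 = 610609833765687, q_11 = 25·4026453545633 + 224728164165 = 100886066804990 → 610609833765687/100886066804990
APPEND 31: p_12 = 31·610609833765687 + 24369986937013 = 18953274833673310, q_12 = 31·100886066804990 + 4026453545633 = 3131494524500323 → 18953274833673310/3131494524500323
APPEND 35: p_13 = 35·18953274833673310 + 610609833765687 = 663975229012331537, q_13 = 35·3131494524500323 + 100886066804990 = 109703194424316295 → 663975229012331537/109703194424316295

6/1
115/19
1961/324
66789/11035
127796657/21114796
5370066326/887252121
112899189503/18653409337
1247261150859/206074754828
1360160340362/224728164165
24369986937013/4026453545633
610609833765687/100886066804990
663975229012331537/109703194424316295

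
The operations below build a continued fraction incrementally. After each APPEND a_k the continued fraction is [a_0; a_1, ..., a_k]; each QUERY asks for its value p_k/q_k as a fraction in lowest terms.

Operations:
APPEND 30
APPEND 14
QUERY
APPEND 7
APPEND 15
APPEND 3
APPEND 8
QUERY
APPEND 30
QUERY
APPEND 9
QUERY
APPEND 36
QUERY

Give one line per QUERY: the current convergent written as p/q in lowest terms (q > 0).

421/14
1150716/38267
34659685/1152606
313087881/10411721
11305823401/375974562

APPEND 30: p_0 = 30·1 + 0 = 30, q_0 = 30·0 + 1 = 1 → 30/1
APPEND 14: p_1 = 14·30 + 1 = 421, q_1 = 14·1 + 0 = 14 → 421/14
APPEND 7: p_2 = 7·421 + 30 = 2977, q_2 = 7·14 + 1 = 99 → 2977/99
APPEND 15: p_3 = 15·2977 + 421 = 45076, q_3 = 15·99 + 14 = 1499 → 45076/1499
APPEND 3: p_4 = 3·45076 + 2977 = 138205, q_4 = 3·1499 + 99 = 4596 → 138205/4596
APPEND 8: p_5 = 8·138205 + 45076 = 1150716, q_5 = 8·4596 + 1499 = 38267 → 1150716/38267
APPEND 30: p_6 = 30·1150716 + 138205 = 34659685, q_6 = 30·38267 + 4596 = 1152606 → 34659685/1152606
APPEND 9: p_7 = 9·34659685 + 1150716 = 313087881, q_7 = 9·1152606 + 38267 = 10411721 → 313087881/10411721
APPEND 36: p_8 = 36·313087881 + 34659685 = 11305823401, q_8 = 36·10411721 + 1152606 = 375974562 → 11305823401/375974562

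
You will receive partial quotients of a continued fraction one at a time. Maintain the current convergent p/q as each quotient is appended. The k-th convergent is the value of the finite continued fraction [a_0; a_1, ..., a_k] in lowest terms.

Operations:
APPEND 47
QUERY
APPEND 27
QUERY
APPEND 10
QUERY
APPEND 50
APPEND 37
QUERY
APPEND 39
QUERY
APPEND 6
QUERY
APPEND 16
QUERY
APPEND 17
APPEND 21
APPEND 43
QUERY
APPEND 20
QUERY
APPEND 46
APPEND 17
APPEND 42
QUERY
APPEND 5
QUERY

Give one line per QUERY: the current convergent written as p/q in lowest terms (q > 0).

47/1
1270/27
12747/271
23641687/502620
922664413/19615757
5559628165/118197162
89876715053/1910770349
1390115959542943/29553732082887
27834611807039299/591761179583084
917643368940491398913/19509010084469386493
4610034977718680995713/98008901839405896316

APPEND 47: p_0 = 47·1 + 0 = 47, q_0 = 47·0 + 1 = 1 → 47/1
APPEND 27: p_1 = 27·47 + 1 = 1270, q_1 = 27·1 + 0 = 27 → 1270/27
APPEND 10: p_2 = 10·1270 + 47 = 12747, q_2 = 10·27 + 1 = 271 → 12747/271
APPEND 50: p_3 = 50·12747 + 1270 = 638620, q_3 = 50·271 + 27 = 13577 → 638620/13577
APPEND 37: p_4 = 37·638620 + 12747 = 23641687, q_4 = 37·13577 + 271 = 502620 → 23641687/502620
APPEND 39: p_5 = 39·23641687 + 638620 = 922664413, q_5 = 39·502620 + 13577 = 19615757 → 922664413/19615757
APPEND 6: p_6 = 6·922664413 + 23641687 = 5559628165, q_6 = 6·19615757 + 502620 = 118197162 → 5559628165/118197162
APPEND 16: p_7 = 16·5559628165 + 922664413 = 89876715053, q_7 = 16·118197162 + 19615757 = 1910770349 → 89876715053/1910770349
APPEND 17: p_8 = 17·89876715053 + 5559628165 = 1533463784066, q_8 = 17·1910770349 + 118197162 = 32601293095 → 1533463784066/32601293095
APPEND 21: p_9 = 21·1533463784066 + 89876715053 = 32292616180439, q_9 = 21·32601293095 + 1910770349 = 686537925344 → 32292616180439/686537925344
APPEND 43: p_10 = 43·32292616180439 + 1533463784066 = 1390115959542943, q_10 = 43·686537925344 + 32601293095 = 29553732082887 → 1390115959542943/29553732082887
APPEND 20: p_11 = 20·1390115959542943 + 32292616180439 = 27834611807039299, q_11 = 20·29553732082887 + 686537925344 = 591761179583084 → 27834611807039299/591761179583084
APPEND 46: p_12 = 46·27834611807039299 + 1390115959542943 = 1281782259083350697, q_12 = 46·591761179583084 + 29553732082887 = 27250567992904751 → 1281782259083350697/27250567992904751
APPEND 17: p_13 = 17·1281782259083350697 + 27834611807039299 = 21818133016224001148, q_13 = 17·27250567992904751 + 591761179583084 = 463851417058963851 → 21818133016224001148/463851417058963851
APPEND 42: p_14 = 42·21818133016224001148 + 1281782259083350697 = 917643368940491398913, q_14 = 42·463851417058963851 + 27250567992904751 = 19509010084469386493 → 917643368940491398913/19509010084469386493
APPEND 5: p_15 = 5·917643368940491398913 + 21818133016224001148 = 4610034977718680995713, q_15 = 5·19509010084469386493 + 463851417058963851 = 98008901839405896316 → 4610034977718680995713/98008901839405896316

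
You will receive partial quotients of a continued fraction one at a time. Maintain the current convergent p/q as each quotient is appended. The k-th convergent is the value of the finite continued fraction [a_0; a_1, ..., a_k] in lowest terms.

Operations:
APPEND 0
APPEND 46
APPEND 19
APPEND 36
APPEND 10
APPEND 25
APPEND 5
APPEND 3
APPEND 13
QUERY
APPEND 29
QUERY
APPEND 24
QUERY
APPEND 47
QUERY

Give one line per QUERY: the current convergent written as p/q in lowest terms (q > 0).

APPEND 0: p_0 = 0·1 + 0 = 0, q_0 = 0·0 + 1 = 1 → 0/1
APPEND 46: p_1 = 46·0 + 1 = 1, q_1 = 46·1 + 0 = 46 → 1/46
APPEND 19: p_2 = 19·1 + 0 = 19, q_2 = 19·46 + 1 = 875 → 19/875
APPEND 36: p_3 = 36·19 + 1 = 685, q_3 = 36·875 + 46 = 31546 → 685/31546
APPEND 10: p_4 = 10·685 + 19 = 6869, q_4 = 10·31546 + 875 = 316335 → 6869/316335
APPEND 25: p_5 = 25·6869 + 685 = 172410, q_5 = 25·316335 + 31546 = 7939921 → 172410/7939921
APPEND 5: p_6 = 5·172410 + 6869 = 868919, q_6 = 5·7939921 + 316335 = 40015940 → 868919/40015940
APPEND 3: p_7 = 3·868919 + 172410 = 2779167, q_7 = 3·40015940 + 7939921 = 127987741 → 2779167/127987741
APPEND 13: p_8 = 13·2779167 + 868919 = 36998090, q_8 = 13·127987741 + 40015940 = 1703856573 → 36998090/1703856573
APPEND 29: p_9 = 29·36998090 + 2779167 = 1075723777, q_9 = 29·1703856573 + 127987741 = 49539828358 → 1075723777/49539828358
APPEND 24: p_10 = 24·1075723777 + 36998090 = 25854368738, q_10 = 24·49539828358 + 1703856573 = 1190659737165 → 25854368738/1190659737165
APPEND 47: p_11 = 47·25854368738 + 1075723777 = 1216231054463, q_11 = 47·1190659737165 + 49539828358 = 56010547475113 → 1216231054463/56010547475113

36998090/1703856573
1075723777/49539828358
25854368738/1190659737165
1216231054463/56010547475113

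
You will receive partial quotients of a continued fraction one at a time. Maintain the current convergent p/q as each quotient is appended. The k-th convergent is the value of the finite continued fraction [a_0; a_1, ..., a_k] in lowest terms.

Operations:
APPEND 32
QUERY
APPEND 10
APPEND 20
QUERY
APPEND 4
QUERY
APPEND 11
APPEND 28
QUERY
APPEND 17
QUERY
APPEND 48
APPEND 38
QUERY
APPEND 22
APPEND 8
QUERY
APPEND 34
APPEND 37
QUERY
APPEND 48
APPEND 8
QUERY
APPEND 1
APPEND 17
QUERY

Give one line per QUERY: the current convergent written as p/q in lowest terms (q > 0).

APPEND 32: p_0 = 32·1 + 0 = 32, q_0 = 32·0 + 1 = 1 → 32/1
APPEND 10: p_1 = 10·32 + 1 = 321, q_1 = 10·1 + 0 = 10 → 321/10
APPEND 20: p_2 = 20·321 + 32 = 6452, q_2 = 20·10 + 1 = 201 → 6452/201
APPEND 4: p_3 = 4·6452 + 321 = 26129, q_3 = 4·201 + 10 = 814 → 26129/814
APPEND 11: p_4 = 11·26129 + 6452 = 293871, q_4 = 11·814 + 201 = 9155 → 293871/9155
APPEND 28: p_5 = 28·293871 + 26129 = 8254517, q_5 = 28·9155 + 814 = 257154 → 8254517/257154
APPEND 17: p_6 = 17·8254517 + 293871 = 140620660, q_6 = 17·257154 + 9155 = 4380773 → 140620660/4380773
APPEND 48: p_7 = 48·140620660 + 8254517 = 6758046197, q_7 = 48·4380773 + 257154 = 210534258 → 6758046197/210534258
APPEND 38: p_8 = 38·6758046197 + 140620660 = 256946376146, q_8 = 38·210534258 + 4380773 = 8004682577 → 256946376146/8004682577
APPEND 22: p_9 = 22·256946376146 + 6758046197 = 5659578321409, q_9 = 22·8004682577 + 210534258 = 176313550952 → 5659578321409/176313550952
APPEND 8: p_10 = 8·5659578321409 + 256946376146 = 45533572947418, q_10 = 8·176313550952 + 8004682577 = 1418513090193 → 45533572947418/1418513090193
APPEND 34: p_11 = 34·45533572947418 + 5659578321409 = 1553801058533621, q_11 = 34·1418513090193 + 176313550952 = 48405758617514 → 1553801058533621/48405758617514
APPEND 37: p_12 = 37·1553801058533621 + 45533572947418 = 57536172738691395, q_12 = 37·48405758617514 + 1418513090193 = 1792431581938211 → 57536172738691395/1792431581938211
APPEND 48: p_13 = 48·57536172738691395 + 1553801058533621 = 2763290092515720581, q_13 = 48·1792431581938211 + 48405758617514 = 86085121691651642 → 2763290092515720581/86085121691651642
APPEND 8: p_14 = 8·2763290092515720581 + 57536172738691395 = 22163856912864456043, q_14 = 8·86085121691651642 + 1792431581938211 = 690473405115151347 → 22163856912864456043/690473405115151347
APPEND 1: p_15 = 1·22163856912864456043 + 2763290092515720581 = 24927147005380176624, q_15 = 1·690473405115151347 + 86085121691651642 = 776558526806802989 → 24927147005380176624/776558526806802989
APPEND 17: p_16 = 17·24927147005380176624 + 22163856912864456043 = 445925356004327458651, q_16 = 17·776558526806802989 + 690473405115151347 = 13891968360830802160 → 445925356004327458651/13891968360830802160

32/1
6452/201
26129/814
8254517/257154
140620660/4380773
256946376146/8004682577
45533572947418/1418513090193
57536172738691395/1792431581938211
22163856912864456043/690473405115151347
445925356004327458651/13891968360830802160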